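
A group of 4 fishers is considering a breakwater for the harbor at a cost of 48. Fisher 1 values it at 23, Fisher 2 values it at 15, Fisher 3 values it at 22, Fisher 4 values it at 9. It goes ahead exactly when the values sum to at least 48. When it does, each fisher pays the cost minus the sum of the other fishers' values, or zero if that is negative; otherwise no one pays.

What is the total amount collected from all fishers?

3

Total value 69 ≥ cost 48, so it is built.
Fisher 1: others sum to 46; max(0, 48 - 46) = 2.
Fisher 2: others sum to 54; max(0, 48 - 54) = 0.
Fisher 3: others sum to 47; max(0, 48 - 47) = 1.
Fisher 4: others sum to 60; max(0, 48 - 60) = 0.
Total collected = 2 + 0 + 1 + 0 = 3.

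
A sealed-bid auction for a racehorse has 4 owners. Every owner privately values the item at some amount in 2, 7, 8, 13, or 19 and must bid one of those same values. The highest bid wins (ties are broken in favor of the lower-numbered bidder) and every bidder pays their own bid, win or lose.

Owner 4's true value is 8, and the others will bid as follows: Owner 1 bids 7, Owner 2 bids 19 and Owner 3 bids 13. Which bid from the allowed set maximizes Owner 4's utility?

Bid 2: loses but pays 2, utility -2.
Bid 7: loses but pays 7, utility -7.
Bid 8: loses but pays 8, utility -8.
Bid 13: loses but pays 13, utility -13.
Bid 19: loses but pays 19, utility -19.
The best choice is 2 with utility -2.

2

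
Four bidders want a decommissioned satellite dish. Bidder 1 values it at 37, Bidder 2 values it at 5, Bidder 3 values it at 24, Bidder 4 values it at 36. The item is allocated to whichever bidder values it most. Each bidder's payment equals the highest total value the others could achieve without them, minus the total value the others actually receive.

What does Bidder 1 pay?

36

Bidder 1 has the highest value and receives the item.
Without Bidder 1, the item would go to the next-highest value, 36, so the others could achieve 36.
With Bidder 1 present and winning, the others receive nothing, so their total is 0.
Payment = 36 - 0 = 36.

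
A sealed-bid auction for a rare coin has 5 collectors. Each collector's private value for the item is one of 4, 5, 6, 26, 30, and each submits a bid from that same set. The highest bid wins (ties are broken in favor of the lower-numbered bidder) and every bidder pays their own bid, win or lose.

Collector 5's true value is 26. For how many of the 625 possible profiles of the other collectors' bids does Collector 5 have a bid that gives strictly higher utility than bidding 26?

Others bid (4, 4, 4, 4): truth gives 0; bid 5 gives 21 > 0. Violating.
Others bid (4, 4, 4, 5): truth gives 0; bid 6 gives 20 > 0. Violating.
Others bid (4, 4, 4, 26): truth gives -26; bid 4 gives -4 > -26. Violating.
Others bid (4, 4, 4, 30): truth gives -26; bid 4 gives -4 > -26. Violating.
Others bid (4, 4, 4, 6): truth gives 0; no alternative beats it.
Others bid (4, 4, 5, 6): truth gives 0; no alternative beats it.
(Checking all 625 profiles: 560 have a profitable deviation, 65 do not.)

560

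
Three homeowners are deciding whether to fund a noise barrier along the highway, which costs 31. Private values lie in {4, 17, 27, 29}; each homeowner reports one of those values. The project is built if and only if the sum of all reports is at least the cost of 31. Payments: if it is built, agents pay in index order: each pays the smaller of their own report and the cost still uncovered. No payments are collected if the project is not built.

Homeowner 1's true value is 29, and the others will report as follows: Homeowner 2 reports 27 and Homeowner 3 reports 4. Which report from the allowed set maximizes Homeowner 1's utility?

4

Report 4: project built, pays 4, utility 29 - 4 = 25.
Report 17: project built, pays 17, utility 29 - 17 = 12.
Report 27: project built, pays 27, utility 29 - 27 = 2.
Report 29: project built, pays 29, utility 29 - 29 = 0.
The best choice is 4 with utility 25.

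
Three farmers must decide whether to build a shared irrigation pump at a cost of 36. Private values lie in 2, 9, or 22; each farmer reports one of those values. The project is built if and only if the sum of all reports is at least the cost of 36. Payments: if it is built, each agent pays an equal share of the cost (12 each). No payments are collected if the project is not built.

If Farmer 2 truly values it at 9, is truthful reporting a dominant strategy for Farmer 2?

No

Consider the case where Farmer 1 reports 9 and Farmer 3 reports 22.
Truthful report 9: project built, pays 12, utility 9 - 12 = -3.
Report 2 instead: project not built, utility 0.
Since 0 > -3, reporting 2 is strictly better here, so truthful reporting is not dominant.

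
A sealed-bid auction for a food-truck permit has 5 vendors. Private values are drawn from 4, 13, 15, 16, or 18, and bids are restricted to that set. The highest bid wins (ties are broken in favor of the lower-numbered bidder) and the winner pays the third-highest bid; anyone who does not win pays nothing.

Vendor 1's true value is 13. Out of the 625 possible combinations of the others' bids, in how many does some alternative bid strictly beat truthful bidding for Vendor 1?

12

Others bid (4, 4, 4, 15): truth gives 0; bid 15 gives 9 > 0. Violating.
Others bid (4, 4, 4, 16): truth gives 0; bid 16 gives 9 > 0. Violating.
Others bid (4, 4, 4, 18): truth gives 0; bid 18 gives 9 > 0. Violating.
Others bid (4, 4, 15, 4): truth gives 0; bid 15 gives 9 > 0. Violating.
Others bid (4, 4, 4, 4): truth gives 9; no alternative beats it.
Others bid (4, 4, 4, 13): truth gives 9; no alternative beats it.
(Checking all 625 profiles: 12 have a profitable deviation, 613 do not.)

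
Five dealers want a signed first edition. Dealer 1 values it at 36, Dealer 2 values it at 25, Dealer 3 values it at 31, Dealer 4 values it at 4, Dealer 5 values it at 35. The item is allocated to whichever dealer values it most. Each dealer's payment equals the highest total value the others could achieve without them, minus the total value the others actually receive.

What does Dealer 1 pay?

35

Dealer 1 has the highest value and receives the item.
Without Dealer 1, the item would go to the next-highest value, 35, so the others could achieve 35.
With Dealer 1 present and winning, the others receive nothing, so their total is 0.
Payment = 35 - 0 = 35.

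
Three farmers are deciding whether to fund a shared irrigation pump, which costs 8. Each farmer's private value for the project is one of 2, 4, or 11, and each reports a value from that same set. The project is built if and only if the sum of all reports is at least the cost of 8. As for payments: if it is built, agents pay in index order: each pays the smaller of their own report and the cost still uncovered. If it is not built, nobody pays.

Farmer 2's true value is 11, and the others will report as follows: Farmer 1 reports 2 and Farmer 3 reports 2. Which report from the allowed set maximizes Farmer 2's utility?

Report 2: project not built, utility 0.
Report 4: project built, pays 4, utility 11 - 4 = 7.
Report 11: project built, pays 6, utility 11 - 6 = 5.
The best choice is 4 with utility 7.

4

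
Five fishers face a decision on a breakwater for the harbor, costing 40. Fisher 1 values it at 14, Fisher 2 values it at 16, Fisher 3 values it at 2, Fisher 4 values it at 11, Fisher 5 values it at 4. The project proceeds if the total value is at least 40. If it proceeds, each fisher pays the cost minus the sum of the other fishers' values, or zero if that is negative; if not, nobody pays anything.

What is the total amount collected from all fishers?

20

Total value 47 ≥ cost 40, so it is built.
Fisher 1: others sum to 33; max(0, 40 - 33) = 7.
Fisher 2: others sum to 31; max(0, 40 - 31) = 9.
Fisher 3: others sum to 45; max(0, 40 - 45) = 0.
Fisher 4: others sum to 36; max(0, 40 - 36) = 4.
Fisher 5: others sum to 43; max(0, 40 - 43) = 0.
Total collected = 7 + 9 + 0 + 4 + 0 = 20.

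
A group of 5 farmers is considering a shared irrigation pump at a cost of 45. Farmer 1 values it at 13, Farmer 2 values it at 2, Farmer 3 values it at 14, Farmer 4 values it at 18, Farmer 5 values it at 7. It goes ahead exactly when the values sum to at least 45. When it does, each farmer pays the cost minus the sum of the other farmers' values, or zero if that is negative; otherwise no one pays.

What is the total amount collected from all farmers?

18

Total value 54 ≥ cost 45, so it is built.
Farmer 1: others sum to 41; max(0, 45 - 41) = 4.
Farmer 2: others sum to 52; max(0, 45 - 52) = 0.
Farmer 3: others sum to 40; max(0, 45 - 40) = 5.
Farmer 4: others sum to 36; max(0, 45 - 36) = 9.
Farmer 5: others sum to 47; max(0, 45 - 47) = 0.
Total collected = 4 + 0 + 5 + 9 + 0 = 18.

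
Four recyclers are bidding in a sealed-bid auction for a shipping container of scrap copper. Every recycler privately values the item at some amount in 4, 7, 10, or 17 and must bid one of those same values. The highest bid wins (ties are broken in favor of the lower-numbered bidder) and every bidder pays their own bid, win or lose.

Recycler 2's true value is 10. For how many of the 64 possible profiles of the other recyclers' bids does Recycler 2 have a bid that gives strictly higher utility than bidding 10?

50

Others bid (4, 4, 4): truth gives 0; bid 7 gives 3 > 0. Violating.
Others bid (4, 4, 7): truth gives 0; bid 7 gives 3 > 0. Violating.
Others bid (4, 4, 17): truth gives -10; bid 4 gives -4 > -10. Violating.
Others bid (4, 7, 4): truth gives 0; bid 7 gives 3 > 0. Violating.
Others bid (4, 4, 10): truth gives 0; no alternative beats it.
Others bid (4, 7, 10): truth gives 0; no alternative beats it.
(Checking all 64 profiles: 50 have a profitable deviation, 14 do not.)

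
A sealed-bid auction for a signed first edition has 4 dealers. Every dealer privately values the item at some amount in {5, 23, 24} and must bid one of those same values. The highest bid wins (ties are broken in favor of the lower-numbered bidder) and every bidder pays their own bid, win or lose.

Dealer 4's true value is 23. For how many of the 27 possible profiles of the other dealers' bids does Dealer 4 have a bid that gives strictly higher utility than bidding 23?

Others bid (5, 5, 23): truth gives -23; bid 24 gives -1 > -23. Violating.
Others bid (5, 5, 24): truth gives -23; bid 5 gives -5 > -23. Violating.
Others bid (5, 23, 5): truth gives -23; bid 24 gives -1 > -23. Violating.
Others bid (5, 23, 23): truth gives -23; bid 24 gives -1 > -23. Violating.
Others bid (5, 5, 5): truth gives 0; no alternative beats it.
(Checking all 27 profiles: 26 have a profitable deviation, 1 does not.)

26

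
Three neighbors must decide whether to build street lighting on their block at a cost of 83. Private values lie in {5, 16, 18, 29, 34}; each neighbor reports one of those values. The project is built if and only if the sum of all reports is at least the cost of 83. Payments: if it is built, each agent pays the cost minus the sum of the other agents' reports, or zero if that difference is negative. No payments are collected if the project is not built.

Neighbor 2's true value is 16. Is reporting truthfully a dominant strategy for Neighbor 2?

Yes

Check each profile of the others' reports and compare truth against every alternative report.
Others report (34, 34): truth gives 1, best alternative gives 1.
Others report (5, 5): truth gives 0, best alternative gives 0.
Others report (5, 16): truth gives 0, best alternative gives 0.
Others report (5, 18): truth gives 0, best alternative gives 0.
Others report (5, 29): truth gives 0, best alternative gives 0.
Others report (5, 34): truth gives 0, best alternative gives 0.
(Remaining 19 profiles checked similarly; truth is weakly best in each.)
In every case the truthful report is at least as good as any alternative, so it is a dominant strategy.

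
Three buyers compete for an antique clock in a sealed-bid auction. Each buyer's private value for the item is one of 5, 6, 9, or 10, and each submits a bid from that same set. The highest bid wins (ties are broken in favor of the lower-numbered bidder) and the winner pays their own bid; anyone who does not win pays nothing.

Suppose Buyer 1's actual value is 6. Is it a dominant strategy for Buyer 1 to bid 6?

No

Consider the case where Buyer 2 bids 5 and Buyer 3 bids 5.
Truthful bid 6: wins, pays 6, utility 6 - 6 = 0.
Bid 5 instead: wins, pays 5, utility 6 - 5 = 1.
Since 1 > 0, bidding 5 is strictly better here, so truthful bidding is not dominant.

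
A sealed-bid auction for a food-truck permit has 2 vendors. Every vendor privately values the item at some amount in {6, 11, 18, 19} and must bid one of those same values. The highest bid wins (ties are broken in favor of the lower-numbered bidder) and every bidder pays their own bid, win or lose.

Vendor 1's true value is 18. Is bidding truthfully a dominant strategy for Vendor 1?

Consider the case where Vendor 2 bids 6.
Truthful bid 18: wins, pays 18, utility 18 - 18 = 0.
Bid 6 instead: wins, pays 6, utility 18 - 6 = 12.
Since 12 > 0, bidding 6 is strictly better here, so truthful bidding is not dominant.

No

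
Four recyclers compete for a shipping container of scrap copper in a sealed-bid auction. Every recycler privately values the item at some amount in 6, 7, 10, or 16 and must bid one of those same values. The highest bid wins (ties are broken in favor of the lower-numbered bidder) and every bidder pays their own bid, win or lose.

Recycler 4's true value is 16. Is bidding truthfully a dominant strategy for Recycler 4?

No

Consider the case where Recycler 1 bids 6, Recycler 2 bids 6 and Recycler 3 bids 6.
Truthful bid 16: wins, pays 16, utility 16 - 16 = 0.
Bid 7 instead: wins, pays 7, utility 16 - 7 = 9.
Since 9 > 0, bidding 7 is strictly better here, so truthful bidding is not dominant.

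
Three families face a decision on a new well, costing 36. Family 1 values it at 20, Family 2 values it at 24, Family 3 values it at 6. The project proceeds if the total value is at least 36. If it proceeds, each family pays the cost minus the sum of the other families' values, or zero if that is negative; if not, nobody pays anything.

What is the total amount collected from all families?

16

Total value 50 ≥ cost 36, so it is built.
Family 1: others sum to 30; max(0, 36 - 30) = 6.
Family 2: others sum to 26; max(0, 36 - 26) = 10.
Family 3: others sum to 44; max(0, 36 - 44) = 0.
Total collected = 6 + 10 + 0 = 16.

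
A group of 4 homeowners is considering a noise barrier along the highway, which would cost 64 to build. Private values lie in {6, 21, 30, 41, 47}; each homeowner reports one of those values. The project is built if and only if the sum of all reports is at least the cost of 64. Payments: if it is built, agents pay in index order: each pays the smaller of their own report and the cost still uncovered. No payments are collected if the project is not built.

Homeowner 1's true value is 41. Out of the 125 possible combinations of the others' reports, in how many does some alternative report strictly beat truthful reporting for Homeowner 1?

Others report (6, 6, 30): truth gives 0; report 30 gives 11 > 0. Violating.
Others report (6, 6, 41): truth gives 0; report 21 gives 20 > 0. Violating.
Others report (6, 6, 47): truth gives 0; report 6 gives 35 > 0. Violating.
Others report (6, 21, 21): truth gives 0; report 21 gives 20 > 0. Violating.
Others report (6, 6, 6): truth gives 0; no alternative beats it.
Others report (6, 6, 21): truth gives 0; no alternative beats it.
(Checking all 125 profiles: 121 have a profitable deviation, 4 do not.)

121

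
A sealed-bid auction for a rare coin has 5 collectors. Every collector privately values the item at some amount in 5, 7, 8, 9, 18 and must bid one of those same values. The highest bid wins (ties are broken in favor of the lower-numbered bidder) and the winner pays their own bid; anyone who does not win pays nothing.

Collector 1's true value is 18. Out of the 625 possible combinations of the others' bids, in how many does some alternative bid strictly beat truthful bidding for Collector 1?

Others bid (5, 5, 5, 5): truth gives 0; bid 5 gives 13 > 0. Violating.
Others bid (5, 5, 5, 7): truth gives 0; bid 7 gives 11 > 0. Violating.
Others bid (5, 5, 5, 8): truth gives 0; bid 8 gives 10 > 0. Violating.
Others bid (5, 5, 5, 9): truth gives 0; bid 9 gives 9 > 0. Violating.
Others bid (5, 5, 5, 18): truth gives 0; no alternative beats it.
Others bid (5, 5, 7, 18): truth gives 0; no alternative beats it.
(Checking all 625 profiles: 256 have a profitable deviation, 369 do not.)

256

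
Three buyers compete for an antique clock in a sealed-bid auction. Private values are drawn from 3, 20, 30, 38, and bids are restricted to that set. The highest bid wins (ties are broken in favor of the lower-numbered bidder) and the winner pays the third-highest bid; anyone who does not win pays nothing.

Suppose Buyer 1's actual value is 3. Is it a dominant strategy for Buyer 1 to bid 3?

Check each profile of the others' bids and compare truth against every alternative bid.
Others bid (20, 20): truth gives 0, best alternative gives -17.
Others bid (3, 3): truth gives 0, best alternative gives 0.
Others bid (3, 20): truth gives 0, best alternative gives 0.
Others bid (3, 30): truth gives 0, best alternative gives 0.
Others bid (3, 38): truth gives 0, best alternative gives 0.
Others bid (20, 3): truth gives 0, best alternative gives 0.
(Remaining 10 profiles checked similarly; truth is weakly best in each.)
In every case the truthful bid is at least as good as any alternative, so it is a dominant strategy.

Yes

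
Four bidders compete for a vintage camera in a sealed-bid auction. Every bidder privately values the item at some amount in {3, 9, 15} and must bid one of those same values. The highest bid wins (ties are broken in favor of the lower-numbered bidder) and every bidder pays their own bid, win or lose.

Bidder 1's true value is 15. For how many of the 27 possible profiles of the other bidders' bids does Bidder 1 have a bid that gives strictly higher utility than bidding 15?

Others bid (3, 3, 3): truth gives 0; bid 3 gives 12 > 0. Violating.
Others bid (3, 3, 9): truth gives 0; bid 9 gives 6 > 0. Violating.
Others bid (3, 9, 3): truth gives 0; bid 9 gives 6 > 0. Violating.
Others bid (3, 9, 9): truth gives 0; bid 9 gives 6 > 0. Violating.
Others bid (3, 3, 15): truth gives 0; no alternative beats it.
Others bid (3, 9, 15): truth gives 0; no alternative beats it.
(Checking all 27 profiles: 8 have a profitable deviation, 19 do not.)

8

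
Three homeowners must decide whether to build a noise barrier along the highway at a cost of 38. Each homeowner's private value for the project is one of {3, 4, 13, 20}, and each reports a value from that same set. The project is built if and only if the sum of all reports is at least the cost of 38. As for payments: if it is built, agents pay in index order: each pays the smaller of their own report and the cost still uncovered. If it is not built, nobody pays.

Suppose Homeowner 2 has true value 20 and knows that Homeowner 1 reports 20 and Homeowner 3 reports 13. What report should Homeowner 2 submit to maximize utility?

13

Report 3: project not built, utility 0.
Report 4: project not built, utility 0.
Report 13: project built, pays 13, utility 20 - 13 = 7.
Report 20: project built, pays 18, utility 20 - 18 = 2.
The best choice is 13 with utility 7.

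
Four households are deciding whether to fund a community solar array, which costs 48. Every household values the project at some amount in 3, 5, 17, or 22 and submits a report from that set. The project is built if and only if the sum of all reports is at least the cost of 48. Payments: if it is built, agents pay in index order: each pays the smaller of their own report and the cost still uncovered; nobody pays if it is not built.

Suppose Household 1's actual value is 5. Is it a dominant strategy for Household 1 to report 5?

Consider the case where Household 2 reports 3, Household 3 reports 22 and Household 4 reports 22.
Truthful report 5: project built, pays 5, utility 5 - 5 = 0.
Report 3 instead: project built, pays 3, utility 5 - 3 = 2.
Since 2 > 0, reporting 3 is strictly better here, so truthful reporting is not dominant.

No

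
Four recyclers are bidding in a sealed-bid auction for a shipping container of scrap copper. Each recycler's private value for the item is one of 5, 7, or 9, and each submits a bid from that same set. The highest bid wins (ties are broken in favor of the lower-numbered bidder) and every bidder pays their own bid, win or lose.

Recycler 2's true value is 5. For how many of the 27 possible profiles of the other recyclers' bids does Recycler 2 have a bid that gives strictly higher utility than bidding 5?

18

Others bid (5, 5, 5): truth gives -5; bid 7 gives -2 > -5. Violating.
Others bid (5, 5, 7): truth gives -5; bid 7 gives -2 > -5. Violating.
Others bid (5, 5, 9): truth gives -5; bid 9 gives -4 > -5. Violating.
Others bid (5, 7, 5): truth gives -5; bid 7 gives -2 > -5. Violating.
Others bid (9, 5, 5): truth gives -5; no alternative beats it.
Others bid (9, 5, 7): truth gives -5; no alternative beats it.
(Checking all 27 profiles: 18 have a profitable deviation, 9 do not.)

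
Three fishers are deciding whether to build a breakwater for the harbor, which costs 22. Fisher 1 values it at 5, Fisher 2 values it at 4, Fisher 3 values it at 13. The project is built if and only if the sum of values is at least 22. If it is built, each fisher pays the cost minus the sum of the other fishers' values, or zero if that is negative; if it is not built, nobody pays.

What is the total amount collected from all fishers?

Total value 22 ≥ cost 22, so it is built.
Fisher 1: others sum to 17; max(0, 22 - 17) = 5.
Fisher 2: others sum to 18; max(0, 22 - 18) = 4.
Fisher 3: others sum to 9; max(0, 22 - 9) = 13.
Total collected = 5 + 4 + 13 = 22.

22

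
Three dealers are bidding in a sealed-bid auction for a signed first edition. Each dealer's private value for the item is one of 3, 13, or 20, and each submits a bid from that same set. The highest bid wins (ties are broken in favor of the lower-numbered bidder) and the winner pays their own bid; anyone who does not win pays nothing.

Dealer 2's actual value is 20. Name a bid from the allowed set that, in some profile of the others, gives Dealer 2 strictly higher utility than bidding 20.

Suppose Dealer 1 bids 3 and Dealer 3 bids 3.
Bid 20: wins, pays 20, utility 20 - 20 = 0.
Bid 13: wins, pays 13, utility 20 - 13 = 7.
So bidding 13 beats truth here (7 > 0).

13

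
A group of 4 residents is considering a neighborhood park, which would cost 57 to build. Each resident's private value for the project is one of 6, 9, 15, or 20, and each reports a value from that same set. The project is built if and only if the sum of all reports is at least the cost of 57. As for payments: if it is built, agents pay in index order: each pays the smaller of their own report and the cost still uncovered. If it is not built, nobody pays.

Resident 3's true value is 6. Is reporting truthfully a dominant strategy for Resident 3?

Yes

Check each profile of the others' reports and compare truth against every alternative report.
Others report (9, 20, 20): truth gives 0, best alternative gives -3.
Others report (15, 15, 20): truth gives 0, best alternative gives -3.
Others report (15, 20, 15): truth gives 0, best alternative gives -3.
Others report (15, 20, 20): truth gives 0, best alternative gives -3.
Others report (20, 9, 20): truth gives 0, best alternative gives -3.
Others report (20, 15, 15): truth gives 0, best alternative gives -3.
(Remaining 58 profiles checked similarly; truth is weakly best in each.)
In every case the truthful report is at least as good as any alternative, so it is a dominant strategy.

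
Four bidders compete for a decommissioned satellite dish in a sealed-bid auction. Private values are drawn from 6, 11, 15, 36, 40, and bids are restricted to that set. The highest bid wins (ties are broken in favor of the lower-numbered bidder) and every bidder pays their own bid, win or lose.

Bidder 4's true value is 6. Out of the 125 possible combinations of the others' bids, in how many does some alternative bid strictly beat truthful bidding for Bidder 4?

Others bid (6, 6, 6): truth gives -6; bid 11 gives -5 > -6. Violating.
Others bid (6, 6, 11): truth gives -6; no alternative beats it.
Others bid (6, 6, 15): truth gives -6; no alternative beats it.
(Checking all 125 profiles: 1 has a profitable deviation, 124 do not.)

1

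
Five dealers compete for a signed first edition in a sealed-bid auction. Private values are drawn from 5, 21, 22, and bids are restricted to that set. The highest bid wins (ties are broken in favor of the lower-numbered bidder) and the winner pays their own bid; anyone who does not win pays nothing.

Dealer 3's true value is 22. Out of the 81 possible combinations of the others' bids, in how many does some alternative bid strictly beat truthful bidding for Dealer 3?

Others bid (5, 5, 5, 5): truth gives 0; bid 21 gives 1 > 0. Violating.
Others bid (5, 5, 5, 21): truth gives 0; bid 21 gives 1 > 0. Violating.
Others bid (5, 5, 21, 5): truth gives 0; bid 21 gives 1 > 0. Violating.
Others bid (5, 5, 21, 21): truth gives 0; bid 21 gives 1 > 0. Violating.
Others bid (5, 5, 5, 22): truth gives 0; no alternative beats it.
Others bid (5, 5, 21, 22): truth gives 0; no alternative beats it.
(Checking all 81 profiles: 4 have a profitable deviation, 77 do not.)

4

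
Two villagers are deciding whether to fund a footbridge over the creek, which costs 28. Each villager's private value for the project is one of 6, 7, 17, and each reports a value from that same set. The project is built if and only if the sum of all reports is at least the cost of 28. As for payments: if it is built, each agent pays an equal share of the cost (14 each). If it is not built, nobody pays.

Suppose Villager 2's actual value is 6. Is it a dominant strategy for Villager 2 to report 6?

Yes

Check each profile of the others' reports and compare truth against every alternative report.
Others report (6): truth gives 0, best alternative gives 0.
Others report (7): truth gives 0, best alternative gives 0.
Others report (17): truth gives 0, best alternative gives 0.
In every case the truthful report is at least as good as any alternative, so it is a dominant strategy.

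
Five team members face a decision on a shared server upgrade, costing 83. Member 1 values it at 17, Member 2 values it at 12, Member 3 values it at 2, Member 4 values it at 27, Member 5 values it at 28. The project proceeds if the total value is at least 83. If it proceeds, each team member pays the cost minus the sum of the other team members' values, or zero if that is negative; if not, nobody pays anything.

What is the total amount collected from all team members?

Total value 86 ≥ cost 83, so it is built.
Member 1: others sum to 69; max(0, 83 - 69) = 14.
Member 2: others sum to 74; max(0, 83 - 74) = 9.
Member 3: others sum to 84; max(0, 83 - 84) = 0.
Member 4: others sum to 59; max(0, 83 - 59) = 24.
Member 5: others sum to 58; max(0, 83 - 58) = 25.
Total collected = 14 + 9 + 0 + 24 + 25 = 72.

72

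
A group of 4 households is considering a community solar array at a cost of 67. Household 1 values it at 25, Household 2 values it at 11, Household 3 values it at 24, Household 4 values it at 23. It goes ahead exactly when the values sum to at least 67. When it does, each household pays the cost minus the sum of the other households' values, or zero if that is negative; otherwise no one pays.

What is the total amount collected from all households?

24

Total value 83 ≥ cost 67, so it is built.
Household 1: others sum to 58; max(0, 67 - 58) = 9.
Household 2: others sum to 72; max(0, 67 - 72) = 0.
Household 3: others sum to 59; max(0, 67 - 59) = 8.
Household 4: others sum to 60; max(0, 67 - 60) = 7.
Total collected = 9 + 0 + 8 + 7 = 24.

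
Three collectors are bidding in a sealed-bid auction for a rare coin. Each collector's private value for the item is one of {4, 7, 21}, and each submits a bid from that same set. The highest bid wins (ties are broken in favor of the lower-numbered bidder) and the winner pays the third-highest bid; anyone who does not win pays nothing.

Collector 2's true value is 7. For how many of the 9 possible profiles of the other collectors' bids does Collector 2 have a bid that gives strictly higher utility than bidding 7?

Others bid (4, 21): truth gives 0; bid 21 gives 3 > 0. Violating.
Others bid (7, 4): truth gives 0; bid 21 gives 3 > 0. Violating.
Others bid (4, 4): truth gives 3; no alternative beats it.
Others bid (4, 7): truth gives 3; no alternative beats it.
(Checking all 9 profiles: 2 have a profitable deviation, 7 do not.)

2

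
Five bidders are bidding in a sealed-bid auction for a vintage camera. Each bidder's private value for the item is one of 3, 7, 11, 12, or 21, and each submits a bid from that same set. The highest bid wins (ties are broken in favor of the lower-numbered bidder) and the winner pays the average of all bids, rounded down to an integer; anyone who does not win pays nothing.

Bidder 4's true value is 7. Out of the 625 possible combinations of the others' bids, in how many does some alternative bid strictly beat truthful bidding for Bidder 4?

14

Others bid (3, 3, 3, 11): truth gives 0; bid 11 gives 1 > 0. Violating.
Others bid (3, 3, 3, 12): truth gives 0; bid 12 gives 1 > 0. Violating.
Others bid (3, 3, 7, 3): truth gives 0; bid 11 gives 2 > 0. Violating.
Others bid (3, 3, 7, 7): truth gives 0; bid 11 gives 1 > 0. Violating.
Others bid (3, 3, 3, 3): truth gives 4; no alternative beats it.
Others bid (3, 3, 3, 7): truth gives 3; no alternative beats it.
(Checking all 625 profiles: 14 have a profitable deviation, 611 do not.)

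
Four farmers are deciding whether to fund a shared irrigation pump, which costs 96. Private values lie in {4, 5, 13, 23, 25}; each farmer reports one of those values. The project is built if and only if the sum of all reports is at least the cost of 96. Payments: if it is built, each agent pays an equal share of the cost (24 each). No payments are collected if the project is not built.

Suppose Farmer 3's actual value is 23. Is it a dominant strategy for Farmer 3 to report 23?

No

Consider the case where Farmer 1 reports 23, Farmer 2 reports 25 and Farmer 4 reports 25.
Truthful report 23: project built, pays 24, utility 23 - 24 = -1.
Report 4 instead: project not built, utility 0.
Since 0 > -1, reporting 4 is strictly better here, so truthful reporting is not dominant.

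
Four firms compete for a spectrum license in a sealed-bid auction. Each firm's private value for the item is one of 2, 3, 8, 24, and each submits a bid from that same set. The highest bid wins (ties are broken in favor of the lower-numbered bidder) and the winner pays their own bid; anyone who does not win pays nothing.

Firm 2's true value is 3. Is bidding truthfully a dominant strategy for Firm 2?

Yes

Check each profile of the others' bids and compare truth against every alternative bid.
Others bid (2, 2, 2): truth gives 0, best alternative gives 0.
Others bid (2, 2, 3): truth gives 0, best alternative gives 0.
Others bid (2, 2, 8): truth gives 0, best alternative gives 0.
Others bid (2, 2, 24): truth gives 0, best alternative gives 0.
Others bid (2, 3, 2): truth gives 0, best alternative gives 0.
Others bid (2, 3, 3): truth gives 0, best alternative gives 0.
(Remaining 58 profiles checked similarly; truth is weakly best in each.)
In every case the truthful bid is at least as good as any alternative, so it is a dominant strategy.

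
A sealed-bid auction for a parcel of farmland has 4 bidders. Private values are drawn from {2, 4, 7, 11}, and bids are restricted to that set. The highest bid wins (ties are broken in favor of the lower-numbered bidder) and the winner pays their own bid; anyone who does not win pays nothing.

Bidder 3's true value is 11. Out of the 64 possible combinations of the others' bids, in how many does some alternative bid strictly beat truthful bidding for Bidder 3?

12

Others bid (2, 2, 2): truth gives 0; bid 4 gives 7 > 0. Violating.
Others bid (2, 2, 4): truth gives 0; bid 4 gives 7 > 0. Violating.
Others bid (2, 2, 7): truth gives 0; bid 7 gives 4 > 0. Violating.
Others bid (2, 4, 2): truth gives 0; bid 7 gives 4 > 0. Violating.
Others bid (2, 2, 11): truth gives 0; no alternative beats it.
Others bid (2, 4, 11): truth gives 0; no alternative beats it.
(Checking all 64 profiles: 12 have a profitable deviation, 52 do not.)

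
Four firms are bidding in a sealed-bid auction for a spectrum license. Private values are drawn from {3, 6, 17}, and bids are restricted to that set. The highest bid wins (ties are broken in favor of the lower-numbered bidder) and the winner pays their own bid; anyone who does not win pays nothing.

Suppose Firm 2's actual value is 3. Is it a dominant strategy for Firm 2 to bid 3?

Yes

Check each profile of the others' bids and compare truth against every alternative bid.
Others bid (3, 3, 3): truth gives 0, best alternative gives -3.
Others bid (3, 3, 6): truth gives 0, best alternative gives -3.
Others bid (3, 6, 3): truth gives 0, best alternative gives -3.
Others bid (3, 6, 6): truth gives 0, best alternative gives -3.
Others bid (3, 3, 17): truth gives 0, best alternative gives 0.
Others bid (3, 6, 17): truth gives 0, best alternative gives 0.
(Remaining 21 profiles checked similarly; truth is weakly best in each.)
In every case the truthful bid is at least as good as any alternative, so it is a dominant strategy.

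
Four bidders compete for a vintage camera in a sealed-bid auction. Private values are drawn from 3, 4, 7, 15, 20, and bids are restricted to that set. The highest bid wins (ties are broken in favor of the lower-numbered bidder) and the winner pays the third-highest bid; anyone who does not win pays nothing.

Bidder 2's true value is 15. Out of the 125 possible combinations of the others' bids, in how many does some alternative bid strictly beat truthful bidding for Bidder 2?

27

Others bid (3, 3, 20): truth gives 0; bid 20 gives 12 > 0. Violating.
Others bid (3, 4, 20): truth gives 0; bid 20 gives 11 > 0. Violating.
Others bid (3, 7, 20): truth gives 0; bid 20 gives 8 > 0. Violating.
Others bid (3, 20, 3): truth gives 0; bid 20 gives 12 > 0. Violating.
Others bid (3, 3, 3): truth gives 12; no alternative beats it.
Others bid (3, 3, 4): truth gives 12; no alternative beats it.
(Checking all 125 profiles: 27 have a profitable deviation, 98 do not.)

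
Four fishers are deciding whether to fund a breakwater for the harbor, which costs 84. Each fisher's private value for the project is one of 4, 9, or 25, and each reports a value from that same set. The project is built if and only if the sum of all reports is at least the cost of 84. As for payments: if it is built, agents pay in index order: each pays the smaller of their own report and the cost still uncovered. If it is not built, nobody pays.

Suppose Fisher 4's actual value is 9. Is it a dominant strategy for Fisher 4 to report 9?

Yes

Check each profile of the others' reports and compare truth against every alternative report.
Others report (4, 4, 4): truth gives 0, best alternative gives 0.
Others report (4, 4, 9): truth gives 0, best alternative gives 0.
Others report (4, 4, 25): truth gives 0, best alternative gives 0.
Others report (4, 9, 4): truth gives 0, best alternative gives 0.
Others report (4, 9, 9): truth gives 0, best alternative gives 0.
Others report (4, 9, 25): truth gives 0, best alternative gives 0.
(Remaining 21 profiles checked similarly; truth is weakly best in each.)
In every case the truthful report is at least as good as any alternative, so it is a dominant strategy.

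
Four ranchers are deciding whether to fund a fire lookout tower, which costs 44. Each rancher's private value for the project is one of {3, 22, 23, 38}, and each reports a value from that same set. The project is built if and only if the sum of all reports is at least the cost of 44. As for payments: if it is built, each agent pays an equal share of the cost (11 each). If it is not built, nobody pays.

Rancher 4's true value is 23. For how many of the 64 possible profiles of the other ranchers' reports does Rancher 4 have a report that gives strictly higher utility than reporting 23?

Others report (3, 3, 3): truth gives 0; report 38 gives 12 > 0. Violating.
Others report (3, 3, 22): truth gives 12; no alternative beats it.
Others report (3, 3, 23): truth gives 12; no alternative beats it.
(Checking all 64 profiles: 1 has a profitable deviation, 63 do not.)

1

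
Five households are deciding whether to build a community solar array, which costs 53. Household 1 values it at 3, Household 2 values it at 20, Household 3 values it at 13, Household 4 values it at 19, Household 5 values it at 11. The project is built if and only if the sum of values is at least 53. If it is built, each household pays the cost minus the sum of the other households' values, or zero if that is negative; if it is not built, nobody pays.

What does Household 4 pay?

6

Total value 66 ≥ cost 53, so the project is built.
The other households' values sum to 47.
Cost minus that sum is 53 - 47 = 6.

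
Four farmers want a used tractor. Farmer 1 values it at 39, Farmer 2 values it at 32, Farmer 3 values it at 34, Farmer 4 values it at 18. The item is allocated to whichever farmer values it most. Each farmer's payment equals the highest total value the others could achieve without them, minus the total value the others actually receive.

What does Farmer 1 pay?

34

Farmer 1 has the highest value and receives the item.
Without Farmer 1, the item would go to the next-highest value, 34, so the others could achieve 34.
With Farmer 1 present and winning, the others receive nothing, so their total is 0.
Payment = 34 - 0 = 34.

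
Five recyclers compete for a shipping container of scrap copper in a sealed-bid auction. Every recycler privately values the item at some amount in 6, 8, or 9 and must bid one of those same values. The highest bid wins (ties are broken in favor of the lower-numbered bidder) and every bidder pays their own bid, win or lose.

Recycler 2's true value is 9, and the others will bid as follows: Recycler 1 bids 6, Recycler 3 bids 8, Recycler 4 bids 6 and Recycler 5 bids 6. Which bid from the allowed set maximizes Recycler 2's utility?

8

Bid 6: loses but pays 6, utility -6.
Bid 8: wins, pays 8, utility 9 - 8 = 1.
Bid 9: wins, pays 9, utility 9 - 9 = 0.
The best choice is 8 with utility 1.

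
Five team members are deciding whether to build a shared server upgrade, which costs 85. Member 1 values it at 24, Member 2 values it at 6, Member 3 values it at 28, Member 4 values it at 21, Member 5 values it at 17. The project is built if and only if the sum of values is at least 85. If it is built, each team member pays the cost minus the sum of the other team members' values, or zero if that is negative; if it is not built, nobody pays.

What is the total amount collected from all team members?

46

Total value 96 ≥ cost 85, so it is built.
Member 1: others sum to 72; max(0, 85 - 72) = 13.
Member 2: others sum to 90; max(0, 85 - 90) = 0.
Member 3: others sum to 68; max(0, 85 - 68) = 17.
Member 4: others sum to 75; max(0, 85 - 75) = 10.
Member 5: others sum to 79; max(0, 85 - 79) = 6.
Total collected = 13 + 0 + 17 + 10 + 6 = 46.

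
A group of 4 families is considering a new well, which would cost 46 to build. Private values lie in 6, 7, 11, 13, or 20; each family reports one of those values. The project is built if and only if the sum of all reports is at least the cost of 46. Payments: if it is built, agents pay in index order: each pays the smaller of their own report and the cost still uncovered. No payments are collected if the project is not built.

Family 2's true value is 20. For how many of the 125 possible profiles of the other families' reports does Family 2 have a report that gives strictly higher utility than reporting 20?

69

Others report (6, 7, 20): truth gives 0; report 13 gives 7 > 0. Violating.
Others report (6, 11, 20): truth gives 0; report 11 gives 9 > 0. Violating.
Others report (6, 13, 20): truth gives 0; report 7 gives 13 > 0. Violating.
Others report (6, 20, 7): truth gives 0; report 13 gives 7 > 0. Violating.
Others report (6, 6, 6): truth gives 0; no alternative beats it.
Others report (6, 6, 7): truth gives 0; no alternative beats it.
(Checking all 125 profiles: 69 have a profitable deviation, 56 do not.)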